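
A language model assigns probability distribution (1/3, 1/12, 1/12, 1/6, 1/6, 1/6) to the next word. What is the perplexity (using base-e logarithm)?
5.3454

Perplexity is e^H (or exp(H) for natural log).

First, H = -Σ p log p = 1.6762 nats
Perplexity = e^1.6762 = 5.3454

Interpretation: The model's uncertainty is equivalent to choosing uniformly among 5.3 options.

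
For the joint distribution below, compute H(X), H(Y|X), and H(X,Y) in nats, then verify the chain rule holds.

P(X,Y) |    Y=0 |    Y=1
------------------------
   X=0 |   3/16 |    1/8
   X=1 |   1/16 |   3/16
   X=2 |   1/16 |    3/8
H(X,Y) = 1.6021, H(X) = 1.0717, H(Y|X) = 0.5303 (all in nats)

Chain rule: H(X,Y) = H(X) + H(Y|X)

Left side — joint entropy directly:
H(X,Y) = -Σ p(x,y) log p(x,y) = 1.6021 nats

Right side — compute H(Y|X) from the conditional distributions:
P(X) = (5/16, 1/4, 7/16), so H(X) = 1.0717 nats
H(Y|X) = Σ_x P(X=x) · H(Y|X=x):
  P(Y|X=0) = (3/5, 2/5), H(Y|X=0) = 0.6730, weight P(X=0) = 5/16
  P(Y|X=1) = (1/4, 3/4), H(Y|X=1) = 0.5623, weight P(X=1) = 1/4
  P(Y|X=2) = (1/7, 6/7), H(Y|X=2) = 0.4101, weight P(X=2) = 7/16
H(Y|X) = 0.5303 nats

H(X) + H(Y|X) = 1.0717 + 0.5303 = 1.6021 nats

Both sides equal 1.6021 nats. ✓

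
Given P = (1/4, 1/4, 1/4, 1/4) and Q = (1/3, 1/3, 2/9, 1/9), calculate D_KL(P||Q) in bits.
0.1274 bits

KL divergence: D_KL(P||Q) = Σ p(x) log(p(x)/q(x))

Computing term by term:
  x=0: 1/4 × log_2[(1/4)/(1/3)] = 1/4 × -0.4150 = -0.1038
  x=1: 1/4 × log_2[(1/4)/(1/3)] = 1/4 × -0.4150 = -0.1038
  x=2: 1/4 × log_2[(1/4)/(2/9)] = 1/4 × 0.1699 = 0.0425
  x=3: 1/4 × log_2[(1/4)/(1/9)] = 1/4 × 1.1699 = 0.2925

D_KL(P||Q) = 0.1274 bits

Note: KL divergence is always non-negative and equals 0 iff P = Q.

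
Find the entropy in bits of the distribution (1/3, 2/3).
0.9183 bits

Shannon entropy is H(X) = -Σ p(x) log p(x).

For P = (1/3, 2/3):
H = -1/3 × log_2(1/3) -2/3 × log_2(2/3)
H = 0.9183 bits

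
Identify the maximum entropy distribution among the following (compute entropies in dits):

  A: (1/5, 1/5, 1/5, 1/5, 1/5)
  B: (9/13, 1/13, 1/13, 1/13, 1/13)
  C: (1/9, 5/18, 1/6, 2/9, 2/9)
A

For a discrete distribution over n outcomes, entropy is maximized by the uniform distribution.

Computing entropies:
H(A) = 0.6990 dits
H(B) = 0.4533 dits
H(C) = 0.6806 dits

The uniform distribution (where all probabilities equal 1/5) achieves the maximum entropy of log_10(5) = 0.6990 dits.

Distribution A has the highest entropy.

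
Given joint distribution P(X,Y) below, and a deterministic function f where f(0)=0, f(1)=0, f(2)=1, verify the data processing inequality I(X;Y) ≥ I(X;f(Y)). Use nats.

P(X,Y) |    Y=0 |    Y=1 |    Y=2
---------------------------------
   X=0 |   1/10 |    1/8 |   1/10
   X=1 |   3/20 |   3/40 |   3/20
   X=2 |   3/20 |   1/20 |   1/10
I(X;Y) = 0.0263, I(X;f(Y)) = 0.0035, inequality holds: 0.0263 ≥ 0.0035

Data Processing Inequality: For any Markov chain X → Y → Z, we have I(X;Y) ≥ I(X;Z).

Here Z = f(Y) is a deterministic function of Y, forming X → Y → Z.

Original I(X;Y) = 0.0263 nats

After applying f:
P(X,Z) where Z=f(Y):
- P(X,Z=0) = P(X,Y=0) + P(X,Y=1)
- P(X,Z=1) = P(X,Y=2)

I(X;Z) = I(X;f(Y)) = 0.0035 nats

Verification: 0.0263 ≥ 0.0035 ✓

Information cannot be created by processing; the function f can only lose information about X.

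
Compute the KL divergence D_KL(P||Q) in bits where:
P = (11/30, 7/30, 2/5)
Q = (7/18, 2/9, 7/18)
0.0016 bits

KL divergence: D_KL(P||Q) = Σ p(x) log(p(x)/q(x))

Computing term by term:
  x=0: 11/30 × log_2[(11/30)/(7/18)] = 11/30 × -0.0849 = -0.0311
  x=1: 7/30 × log_2[(7/30)/(2/9)] = 7/30 × 0.0704 = 0.0164
  x=2: 2/5 × log_2[(2/5)/(7/18)] = 2/5 × 0.0406 = 0.0163

D_KL(P||Q) = 0.0016 bits

Note: KL divergence is always non-negative and equals 0 iff P = Q.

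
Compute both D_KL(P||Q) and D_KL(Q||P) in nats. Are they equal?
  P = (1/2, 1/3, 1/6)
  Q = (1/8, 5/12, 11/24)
D_KL(P||Q) = 0.4502, D_KL(Q||P) = 0.3833

KL divergence is not symmetric: D_KL(P||Q) ≠ D_KL(Q||P) in general.

D_KL(P||Q) = 0.4502 nats
D_KL(Q||P) = 0.3833 nats

No, they are not equal!

This asymmetry is why KL divergence is not a true distance metric.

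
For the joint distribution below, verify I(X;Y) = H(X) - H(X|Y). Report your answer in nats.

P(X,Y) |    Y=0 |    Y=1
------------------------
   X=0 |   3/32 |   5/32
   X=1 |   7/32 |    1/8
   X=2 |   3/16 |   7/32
I(X;Y) = 0.0220 nats

Mutual information has multiple equivalent forms:
- I(X;Y) = H(X) - H(X|Y)
- I(X;Y) = H(Y) - H(Y|X)
- I(X;Y) = H(X) + H(Y) - H(X,Y)

Computing all quantities:
H(X) = 1.0796, H(Y) = 0.6931, H(X,Y) = 1.7507
H(X|Y) = 1.0575, H(Y|X) = 0.6711

Verification:
H(X) - H(X|Y) = 1.0796 - 1.0575 = 0.0220
H(Y) - H(Y|X) = 0.6931 - 0.6711 = 0.0220
H(X) + H(Y) - H(X,Y) = 1.0796 + 0.6931 - 1.7507 = 0.0220

All forms give I(X;Y) = 0.0220 nats. ✓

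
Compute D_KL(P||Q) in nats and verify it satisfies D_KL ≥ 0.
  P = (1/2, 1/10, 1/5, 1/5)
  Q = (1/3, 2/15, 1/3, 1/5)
0.0718 nats

KL divergence satisfies the Gibbs inequality: D_KL(P||Q) ≥ 0 for all distributions P, Q.

D_KL(P||Q) = Σ p(x) log(p(x)/q(x))
Term by term:
  x=0: 1/2 × log_e[(1/2)/(1/3)] = 0.2027
  x=1: 1/10 × log_e[(1/10)/(2/15)] = -0.0288
  x=2: 1/5 × log_e[(1/5)/(1/3)] = -0.1022
  x=3: 1/5 × log_e[(1/5)/(1/5)] = 0.0000
D_KL(P||Q) = 0.0718 nats

D_KL(P||Q) = 0.0718 ≥ 0 ✓

This non-negativity is a fundamental property: relative entropy cannot be negative because it measures how different Q is from P.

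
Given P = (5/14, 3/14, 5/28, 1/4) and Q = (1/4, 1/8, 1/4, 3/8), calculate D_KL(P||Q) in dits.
0.0354 dits

KL divergence: D_KL(P||Q) = Σ p(x) log(p(x)/q(x))

Computing term by term:
  x=0: 5/14 × log_10[(5/14)/(1/4)] = 5/14 × 0.1549 = 0.0553
  x=1: 3/14 × log_10[(3/14)/(1/8)] = 3/14 × 0.2341 = 0.0502
  x=2: 5/28 × log_10[(5/28)/(1/4)] = 5/28 × -0.1461 = -0.0261
  x=3: 1/4 × log_10[(1/4)/(3/8)] = 1/4 × -0.1761 = -0.0440

D_KL(P||Q) = 0.0354 dits

Note: KL divergence is always non-negative and equals 0 iff P = Q.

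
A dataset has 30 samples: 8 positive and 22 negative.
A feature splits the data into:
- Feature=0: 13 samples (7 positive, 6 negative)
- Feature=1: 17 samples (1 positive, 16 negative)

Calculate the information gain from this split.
0.2223 bits

Information Gain = H(Y) - H(Y|Feature)

Before split:
P(positive) = 8/30 = 0.2667
H(Y) = 0.8366 bits

After split:
Feature=0: H = 0.9957 bits (weight = 13/30)
Feature=1: H = 0.3228 bits (weight = 17/30)
H(Y|Feature) = (13/30)×0.9957 + (17/30)×0.3228 = 0.6144 bits

Information Gain = 0.8366 - 0.6144 = 0.2223 bits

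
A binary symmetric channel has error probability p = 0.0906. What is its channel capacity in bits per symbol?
0.5615 bits

For a binary symmetric channel (BSC) with error probability p:
Capacity C = 1 - H(p) bits per symbol

where H(p) = -p log₂(p) - (1-p) log₂(1-p) is the binary entropy function.

H(0.0906) = 0.4385 bits
C = 1 - 0.4385 = 0.5615 bits per symbol

This means we can reliably transmit up to 0.5615 bits of information per channel use.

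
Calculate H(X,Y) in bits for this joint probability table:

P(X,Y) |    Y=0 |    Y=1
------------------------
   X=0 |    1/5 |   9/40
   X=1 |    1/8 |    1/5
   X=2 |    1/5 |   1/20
2.4685 bits

Joint entropy is H(X,Y) = -Σ_{x,y} p(x,y) log p(x,y).

Summing over all non-zero entries:
H(X,Y) = -[1/5·log_2(1/5) + 9/40·log_2(9/40) + 1/8·log_2(1/8) + 1/5·log_2(1/5) + 1/5·log_2(1/5) + 1/20·log_2(1/20)]
H(X,Y) = 2.4685 bits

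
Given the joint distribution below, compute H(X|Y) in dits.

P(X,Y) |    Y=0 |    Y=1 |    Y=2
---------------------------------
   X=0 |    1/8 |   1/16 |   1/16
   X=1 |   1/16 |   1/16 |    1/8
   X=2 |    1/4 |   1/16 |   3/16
0.4358 dits

Using the chain rule: H(X|Y) = H(X,Y) - H(Y)

First, compute H(X,Y) = 0.8889 dits

Marginal P(Y) = (7/16, 3/16, 3/8)
H(Y) = 0.4531 dits

H(X|Y) = H(X,Y) - H(Y) = 0.8889 - 0.4531 = 0.4358 dits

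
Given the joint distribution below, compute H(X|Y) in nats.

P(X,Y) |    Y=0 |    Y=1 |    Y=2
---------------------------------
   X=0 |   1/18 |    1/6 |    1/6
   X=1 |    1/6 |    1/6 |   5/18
0.6500 nats

Using the chain rule: H(X|Y) = H(X,Y) - H(Y)

First, compute H(X,Y) = 1.7109 nats

Marginal P(Y) = (2/9, 1/3, 4/9)
H(Y) = 1.0609 nats

H(X|Y) = H(X,Y) - H(Y) = 1.7109 - 1.0609 = 0.6500 nats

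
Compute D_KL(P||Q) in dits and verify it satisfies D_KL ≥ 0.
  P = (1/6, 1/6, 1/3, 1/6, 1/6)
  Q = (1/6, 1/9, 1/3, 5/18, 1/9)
0.0217 dits

KL divergence satisfies the Gibbs inequality: D_KL(P||Q) ≥ 0 for all distributions P, Q.

D_KL(P||Q) = Σ p(x) log(p(x)/q(x))
Term by term:
  x=0: 1/6 × log_10[(1/6)/(1/6)] = 0.0000
  x=1: 1/6 × log_10[(1/6)/(1/9)] = 0.0293
  x=2: 1/3 × log_10[(1/3)/(1/3)] = 0.0000
  x=3: 1/6 × log_10[(1/6)/(5/18)] = -0.0370
  x=4: 1/6 × log_10[(1/6)/(1/9)] = 0.0293
D_KL(P||Q) = 0.0217 dits

D_KL(P||Q) = 0.0217 ≥ 0 ✓

This non-negativity is a fundamental property: relative entropy cannot be negative because it measures how different Q is from P.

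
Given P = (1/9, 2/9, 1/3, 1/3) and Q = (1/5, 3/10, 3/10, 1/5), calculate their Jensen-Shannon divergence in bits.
0.0263 bits

Jensen-Shannon divergence is:
JSD(P||Q) = 0.5 × D_KL(P||M) + 0.5 × D_KL(Q||M)
where M = 0.5 × (P + Q) is the mixture distribution.

M = 0.5 × (1/9, 2/9, 1/3, 1/3) + 0.5 × (1/5, 3/10, 3/10, 1/5) = (0.155556, 0.261111, 0.316667, 4/15)

D_KL(P||M) = 0.0263 bits
D_KL(Q||M) = 0.0262 bits

JSD(P||Q) = 0.5 × 0.0263 + 0.5 × 0.0262 = 0.0263 bits

Unlike KL divergence, JSD is symmetric and bounded: 0 ≤ JSD ≤ log(2).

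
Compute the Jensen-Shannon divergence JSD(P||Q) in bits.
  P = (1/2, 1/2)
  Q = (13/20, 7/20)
0.0167 bits

Jensen-Shannon divergence is:
JSD(P||Q) = 0.5 × D_KL(P||M) + 0.5 × D_KL(Q||M)
where M = 0.5 × (P + Q) is the mixture distribution.

M = 0.5 × (1/2, 1/2) + 0.5 × (13/20, 7/20) = (23/40, 17/40)

D_KL(P||M) = 0.0164 bits
D_KL(Q||M) = 0.0169 bits

JSD(P||Q) = 0.5 × 0.0164 + 0.5 × 0.0169 = 0.0167 bits

Unlike KL divergence, JSD is symmetric and bounded: 0 ≤ JSD ≤ log(2).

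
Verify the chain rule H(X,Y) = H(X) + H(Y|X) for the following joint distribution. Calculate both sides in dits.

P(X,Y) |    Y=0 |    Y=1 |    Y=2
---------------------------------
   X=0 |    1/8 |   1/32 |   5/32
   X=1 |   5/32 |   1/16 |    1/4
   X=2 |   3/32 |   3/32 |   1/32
H(X,Y) = 0.8774, H(X) = 0.4565, H(Y|X) = 0.4209 (all in dits)

Chain rule: H(X,Y) = H(X) + H(Y|X)

Left side — joint entropy directly:
H(X,Y) = -Σ p(x,y) log p(x,y) = 0.8774 dits

Right side — compute H(Y|X) from the conditional distributions:
P(X) = (5/16, 15/32, 7/32), so H(X) = 0.4565 dits
H(Y|X) = Σ_x P(X=x) · H(Y|X=x):
  P(Y|X=0) = (2/5, 1/10, 1/2), H(Y|X=0) = 0.4097, weight P(X=0) = 5/16
  P(Y|X=1) = (1/3, 2/15, 8/15), H(Y|X=1) = 0.4213, weight P(X=1) = 15/32
  P(Y|X=2) = (3/7, 3/7, 1/7), H(Y|X=2) = 0.4361, weight P(X=2) = 7/32
H(Y|X) = 0.4209 dits

H(X) + H(Y|X) = 0.4565 + 0.4209 = 0.8774 dits

Both sides equal 0.8774 dits. ✓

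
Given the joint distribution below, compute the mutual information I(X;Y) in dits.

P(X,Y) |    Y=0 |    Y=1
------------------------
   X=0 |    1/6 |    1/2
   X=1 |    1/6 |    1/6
0.0133 dits

Mutual information: I(X;Y) = H(X) + H(Y) - H(X,Y)

Marginals:
P(X) = (2/3, 1/3), H(X) = 0.2764 dits
P(Y) = (1/3, 2/3), H(Y) = 0.2764 dits

Joint entropy: H(X,Y) = 0.5396 dits

I(X;Y) = 0.2764 + 0.2764 - 0.5396 = 0.0133 dits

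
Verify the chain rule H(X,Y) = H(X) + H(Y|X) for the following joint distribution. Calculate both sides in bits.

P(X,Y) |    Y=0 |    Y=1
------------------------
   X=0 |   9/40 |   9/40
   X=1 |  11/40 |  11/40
H(X,Y) = 1.9928, H(X) = 0.9928, H(Y|X) = 1.0000 (all in bits)

Chain rule: H(X,Y) = H(X) + H(Y|X)

Left side — joint entropy directly:
H(X,Y) = -Σ p(x,y) log p(x,y) = 1.9928 bits

Right side — compute H(Y|X) from the conditional distributions:
P(X) = (9/20, 11/20), so H(X) = 0.9928 bits
H(Y|X) = Σ_x P(X=x) · H(Y|X=x):
  P(Y|X=0) = (1/2, 1/2), H(Y|X=0) = 1.0000, weight P(X=0) = 9/20
  P(Y|X=1) = (1/2, 1/2), H(Y|X=1) = 1.0000, weight P(X=1) = 11/20
H(Y|X) = 1.0000 bits

H(X) + H(Y|X) = 0.9928 + 1.0000 = 1.9928 bits

Both sides equal 1.9928 bits. ✓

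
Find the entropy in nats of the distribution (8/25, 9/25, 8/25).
1.0970 nats

Shannon entropy is H(X) = -Σ p(x) log p(x).

For P = (8/25, 9/25, 8/25):
H = -8/25 × log_e(8/25) -9/25 × log_e(9/25) -8/25 × log_e(8/25)
H = 1.0970 nats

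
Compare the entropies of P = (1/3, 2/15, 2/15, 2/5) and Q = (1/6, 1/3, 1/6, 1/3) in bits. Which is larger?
Q

Computing entropies in bits:
H(P) = 1.8323
H(Q) = 1.9183

Distribution Q has higher entropy.

Intuition: The distribution closer to uniform (more spread out) has higher entropy.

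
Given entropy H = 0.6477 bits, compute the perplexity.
1.5667

Perplexity is 2^H (or exp(H) for natural log).

H = 0.6477 bits
Perplexity = 2^0.6477 = 1.5667

Interpretation: The model's uncertainty is equivalent to choosing uniformly among 1.6 options.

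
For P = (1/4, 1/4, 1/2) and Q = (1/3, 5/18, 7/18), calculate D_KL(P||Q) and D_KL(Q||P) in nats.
D_KL(P||Q) = 0.0274, D_KL(Q||P) = 0.0274

KL divergence is not symmetric: D_KL(P||Q) ≠ D_KL(Q||P) in general.

D_KL(P||Q) = 0.0274 nats
D_KL(Q||P) = 0.0274 nats

In this case they happen to be equal (to 4 decimal places).

This asymmetry is why KL divergence is not a true distance metric.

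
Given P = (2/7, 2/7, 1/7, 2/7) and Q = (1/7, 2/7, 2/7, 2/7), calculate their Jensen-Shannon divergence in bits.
0.0350 bits

Jensen-Shannon divergence is:
JSD(P||Q) = 0.5 × D_KL(P||M) + 0.5 × D_KL(Q||M)
where M = 0.5 × (P + Q) is the mixture distribution.

M = 0.5 × (2/7, 2/7, 1/7, 2/7) + 0.5 × (1/7, 2/7, 2/7, 2/7) = (3/14, 2/7, 3/14, 2/7)

D_KL(P||M) = 0.0350 bits
D_KL(Q||M) = 0.0350 bits

JSD(P||Q) = 0.5 × 0.0350 + 0.5 × 0.0350 = 0.0350 bits

Unlike KL divergence, JSD is symmetric and bounded: 0 ≤ JSD ≤ log(2).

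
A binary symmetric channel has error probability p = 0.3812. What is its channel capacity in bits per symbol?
0.0411 bits

For a binary symmetric channel (BSC) with error probability p:
Capacity C = 1 - H(p) bits per symbol

where H(p) = -p log₂(p) - (1-p) log₂(1-p) is the binary entropy function.

H(0.3812) = 0.9589 bits
C = 1 - 0.9589 = 0.0411 bits per symbol

This means we can reliably transmit up to 0.0411 bits of information per channel use.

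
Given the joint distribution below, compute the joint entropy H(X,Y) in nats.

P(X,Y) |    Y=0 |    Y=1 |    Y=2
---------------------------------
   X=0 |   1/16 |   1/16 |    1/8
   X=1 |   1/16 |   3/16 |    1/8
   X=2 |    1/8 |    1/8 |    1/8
2.1334 nats

Joint entropy is H(X,Y) = -Σ_{x,y} p(x,y) log p(x,y).

Summing over all non-zero entries:
H(X,Y) = -[1/16·log_e(1/16) + 1/16·log_e(1/16) + 1/8·log_e(1/8) + 1/16·log_e(1/16) + 3/16·log_e(3/16) + 1/8·log_e(1/8) + 1/8·log_e(1/8) + 1/8·log_e(1/8) + 1/8·log_e(1/8)]
H(X,Y) = 2.1334 nats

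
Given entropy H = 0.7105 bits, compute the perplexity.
1.6364

Perplexity is 2^H (or exp(H) for natural log).

H = 0.7105 bits
Perplexity = 2^0.7105 = 1.6364

Interpretation: The model's uncertainty is equivalent to choosing uniformly among 1.6 options.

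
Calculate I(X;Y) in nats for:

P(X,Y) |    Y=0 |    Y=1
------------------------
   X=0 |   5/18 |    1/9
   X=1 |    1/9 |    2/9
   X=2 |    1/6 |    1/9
0.0552 nats

Mutual information: I(X;Y) = H(X) + H(Y) - H(X,Y)

Marginals:
P(X) = (7/18, 1/3, 5/18), H(X) = 1.0893 nats
P(Y) = (5/9, 4/9), H(Y) = 0.6870 nats

Joint entropy: H(X,Y) = 1.7211 nats

I(X;Y) = 1.0893 + 0.6870 - 1.7211 = 0.0552 nats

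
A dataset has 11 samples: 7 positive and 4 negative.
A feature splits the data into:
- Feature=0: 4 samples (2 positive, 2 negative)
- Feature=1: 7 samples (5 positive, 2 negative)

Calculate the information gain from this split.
0.0328 bits

Information Gain = H(Y) - H(Y|Feature)

Before split:
P(positive) = 7/11 = 0.6364
H(Y) = 0.9457 bits

After split:
Feature=0: H = 1.0000 bits (weight = 4/11)
Feature=1: H = 0.8631 bits (weight = 7/11)
H(Y|Feature) = (4/11)×1.0000 + (7/11)×0.8631 = 0.9129 bits

Information Gain = 0.9457 - 0.9129 = 0.0328 bits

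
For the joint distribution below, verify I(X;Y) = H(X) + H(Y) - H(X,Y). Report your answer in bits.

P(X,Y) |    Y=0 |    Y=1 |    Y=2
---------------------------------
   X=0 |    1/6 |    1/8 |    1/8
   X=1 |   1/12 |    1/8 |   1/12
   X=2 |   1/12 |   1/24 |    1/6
I(X;Y) = 0.0667 bits

Mutual information has multiple equivalent forms:
- I(X;Y) = H(X) - H(X|Y)
- I(X;Y) = H(Y) - H(Y|X)
- I(X;Y) = H(X) + H(Y) - H(X,Y)

Computing all quantities:
H(X) = 1.5632, H(Y) = 1.5774, H(X,Y) = 3.0739
H(X|Y) = 1.4965, H(Y|X) = 1.5107

Verification:
H(X) - H(X|Y) = 1.5632 - 1.4965 = 0.0667
H(Y) - H(Y|X) = 1.5774 - 1.5107 = 0.0667
H(X) + H(Y) - H(X,Y) = 1.5632 + 1.5774 - 3.0739 = 0.0667

All forms give I(X;Y) = 0.0667 bits. ✓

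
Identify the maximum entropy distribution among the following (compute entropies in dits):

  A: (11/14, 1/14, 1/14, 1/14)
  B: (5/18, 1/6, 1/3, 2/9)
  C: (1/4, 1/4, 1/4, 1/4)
C

For a discrete distribution over n outcomes, entropy is maximized by the uniform distribution.

Computing entropies:
H(A) = 0.3279 dits
H(B) = 0.5884 dits
H(C) = 0.6021 dits

The uniform distribution (where all probabilities equal 1/4) achieves the maximum entropy of log_10(4) = 0.6021 dits.

Distribution C has the highest entropy.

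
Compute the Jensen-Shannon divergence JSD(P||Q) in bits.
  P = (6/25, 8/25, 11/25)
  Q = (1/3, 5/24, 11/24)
0.0142 bits

Jensen-Shannon divergence is:
JSD(P||Q) = 0.5 × D_KL(P||M) + 0.5 × D_KL(Q||M)
where M = 0.5 × (P + Q) is the mixture distribution.

M = 0.5 × (6/25, 8/25, 11/25) + 0.5 × (1/3, 5/24, 11/24) = (0.286667, 0.264167, 0.449167)

D_KL(P||M) = 0.0139 bits
D_KL(Q||M) = 0.0145 bits

JSD(P||Q) = 0.5 × 0.0139 + 0.5 × 0.0145 = 0.0142 bits

Unlike KL divergence, JSD is symmetric and bounded: 0 ≤ JSD ≤ log(2).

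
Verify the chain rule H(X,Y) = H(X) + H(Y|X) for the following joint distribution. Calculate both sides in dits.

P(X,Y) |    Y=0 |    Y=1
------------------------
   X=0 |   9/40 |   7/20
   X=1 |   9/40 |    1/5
H(X,Y) = 0.5909, H(X) = 0.2961, H(Y|X) = 0.2948 (all in dits)

Chain rule: H(X,Y) = H(X) + H(Y|X)

Left side — joint entropy directly:
H(X,Y) = -Σ p(x,y) log p(x,y) = 0.5909 dits

Right side — compute H(Y|X) from the conditional distributions:
P(X) = (23/40, 17/40), so H(X) = 0.2961 dits
H(Y|X) = Σ_x P(X=x) · H(Y|X=x):
  P(Y|X=0) = (9/23, 14/23), H(Y|X=0) = 0.2907, weight P(X=0) = 23/40
  P(Y|X=1) = (9/17, 8/17), H(Y|X=1) = 0.3003, weight P(X=1) = 17/40
H(Y|X) = 0.2948 dits

H(X) + H(Y|X) = 0.2961 + 0.2948 = 0.5909 dits

Both sides equal 0.5909 dits. ✓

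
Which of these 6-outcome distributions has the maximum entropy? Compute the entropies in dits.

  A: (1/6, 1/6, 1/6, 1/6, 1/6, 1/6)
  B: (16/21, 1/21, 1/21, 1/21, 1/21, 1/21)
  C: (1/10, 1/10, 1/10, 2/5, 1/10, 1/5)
A

For a discrete distribution over n outcomes, entropy is maximized by the uniform distribution.

Computing entropies:
H(A) = 0.7782 dits
H(B) = 0.4048 dits
H(C) = 0.6990 dits

The uniform distribution (where all probabilities equal 1/6) achieves the maximum entropy of log_10(6) = 0.7782 dits.

Distribution A has the highest entropy.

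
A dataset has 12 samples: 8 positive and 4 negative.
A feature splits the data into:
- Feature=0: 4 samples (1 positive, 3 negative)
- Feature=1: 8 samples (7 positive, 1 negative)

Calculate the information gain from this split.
0.2855 bits

Information Gain = H(Y) - H(Y|Feature)

Before split:
P(positive) = 8/12 = 0.6667
H(Y) = 0.9183 bits

After split:
Feature=0: H = 0.8113 bits (weight = 4/12)
Feature=1: H = 0.5436 bits (weight = 8/12)
H(Y|Feature) = (4/12)×0.8113 + (8/12)×0.5436 = 0.6328 bits

Information Gain = 0.9183 - 0.6328 = 0.2855 bits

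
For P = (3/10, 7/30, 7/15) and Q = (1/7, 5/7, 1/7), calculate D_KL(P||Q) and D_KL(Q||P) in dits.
D_KL(P||Q) = 0.2232, D_KL(Q||P) = 0.2276

KL divergence is not symmetric: D_KL(P||Q) ≠ D_KL(Q||P) in general.

D_KL(P||Q) = 0.2232 dits
D_KL(Q||P) = 0.2276 dits

No, they are not equal!

This asymmetry is why KL divergence is not a true distance metric.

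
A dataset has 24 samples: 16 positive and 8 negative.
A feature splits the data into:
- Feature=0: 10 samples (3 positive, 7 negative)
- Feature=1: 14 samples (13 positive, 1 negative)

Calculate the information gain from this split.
0.3345 bits

Information Gain = H(Y) - H(Y|Feature)

Before split:
P(positive) = 16/24 = 0.6667
H(Y) = 0.9183 bits

After split:
Feature=0: H = 0.8813 bits (weight = 10/24)
Feature=1: H = 0.3712 bits (weight = 14/24)
H(Y|Feature) = (10/24)×0.8813 + (14/24)×0.3712 = 0.5838 bits

Information Gain = 0.9183 - 0.5838 = 0.3345 bits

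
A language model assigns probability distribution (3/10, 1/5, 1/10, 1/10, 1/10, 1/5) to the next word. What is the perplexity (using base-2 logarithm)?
5.4507

Perplexity is 2^H (or exp(H) for natural log).

First, H = -Σ p log p = 2.4464 bits
Perplexity = 2^2.4464 = 5.4507

Interpretation: The model's uncertainty is equivalent to choosing uniformly among 5.5 options.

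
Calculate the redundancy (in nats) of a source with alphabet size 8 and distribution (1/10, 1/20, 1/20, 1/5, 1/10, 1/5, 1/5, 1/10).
0.1234 nats

Redundancy measures how far a source is from maximum entropy:
R = H_max - H(X)

Maximum entropy for 8 symbols: H_max = log_e(8) = 2.0794 nats
Actual entropy: H(X) = 1.9560 nats
Redundancy: R = 2.0794 - 1.9560 = 0.1234 nats

This redundancy represents potential for compression: the source could be compressed by 0.1234 nats per symbol.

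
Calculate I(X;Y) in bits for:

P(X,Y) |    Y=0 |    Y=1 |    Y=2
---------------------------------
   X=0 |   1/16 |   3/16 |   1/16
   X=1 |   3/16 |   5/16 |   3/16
0.0132 bits

Mutual information: I(X;Y) = H(X) + H(Y) - H(X,Y)

Marginals:
P(X) = (5/16, 11/16), H(X) = 0.8960 bits
P(Y) = (1/4, 1/2, 1/4), H(Y) = 1.5000 bits

Joint entropy: H(X,Y) = 2.3829 bits

I(X;Y) = 0.8960 + 1.5000 - 2.3829 = 0.0132 bits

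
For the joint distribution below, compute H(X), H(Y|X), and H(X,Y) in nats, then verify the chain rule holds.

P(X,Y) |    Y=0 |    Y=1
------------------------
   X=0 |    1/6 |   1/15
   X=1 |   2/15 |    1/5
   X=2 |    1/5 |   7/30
H(X,Y) = 1.7312, H(X) = 1.0681, H(Y|X) = 0.6630 (all in nats)

Chain rule: H(X,Y) = H(X) + H(Y|X)

Left side — joint entropy directly:
H(X,Y) = -Σ p(x,y) log p(x,y) = 1.7312 nats

Right side — compute H(Y|X) from the conditional distributions:
P(X) = (7/30, 1/3, 13/30), so H(X) = 1.0681 nats
H(Y|X) = Σ_x P(X=x) · H(Y|X=x):
  P(Y|X=0) = (5/7, 2/7), H(Y|X=0) = 0.5983, weight P(X=0) = 7/30
  P(Y|X=1) = (2/5, 3/5), H(Y|X=1) = 0.6730, weight P(X=1) = 1/3
  P(Y|X=2) = (6/13, 7/13), H(Y|X=2) = 0.6902, weight P(X=2) = 13/30
H(Y|X) = 0.6630 nats

H(X) + H(Y|X) = 1.0681 + 0.6630 = 1.7312 nats

Both sides equal 1.7312 nats. ✓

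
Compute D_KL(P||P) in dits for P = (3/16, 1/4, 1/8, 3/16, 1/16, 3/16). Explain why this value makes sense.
0.0000 dits

KL divergence satisfies the Gibbs inequality: D_KL(P||Q) ≥ 0 for all distributions P, Q.

D_KL(P||Q) = Σ p(x) log(p(x)/q(x))
Each term is p(x) × log_10(p(x)/p(x)) = p(x) × log_10(1) = 0, so the sum is 0.
D_KL(P||Q) = 0.0000 dits

When P = Q, the KL divergence is exactly 0, as there is no 'divergence' between identical distributions.

This non-negativity is a fundamental property: relative entropy cannot be negative because it measures how different Q is from P.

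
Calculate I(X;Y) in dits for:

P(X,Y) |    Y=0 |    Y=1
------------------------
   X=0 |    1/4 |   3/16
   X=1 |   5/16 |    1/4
0.0001 dits

Mutual information: I(X;Y) = H(X) + H(Y) - H(X,Y)

Marginals:
P(X) = (7/16, 9/16), H(X) = 0.2976 dits
P(Y) = (9/16, 7/16), H(Y) = 0.2976 dits

Joint entropy: H(X,Y) = 0.5952 dits

I(X;Y) = 0.2976 + 0.2976 - 0.5952 = 0.0001 dits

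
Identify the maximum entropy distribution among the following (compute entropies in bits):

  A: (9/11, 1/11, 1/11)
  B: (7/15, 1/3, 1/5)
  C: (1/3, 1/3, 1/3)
C

For a discrete distribution over n outcomes, entropy is maximized by the uniform distribution.

Computing entropies:
H(A) = 0.8659 bits
H(B) = 1.5058 bits
H(C) = 1.5850 bits

The uniform distribution (where all probabilities equal 1/3) achieves the maximum entropy of log_2(3) = 1.5850 bits.

Distribution C has the highest entropy.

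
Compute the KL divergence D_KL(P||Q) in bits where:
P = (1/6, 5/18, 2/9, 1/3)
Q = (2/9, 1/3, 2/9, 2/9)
0.0527 bits

KL divergence: D_KL(P||Q) = Σ p(x) log(p(x)/q(x))

Computing term by term:
  x=0: 1/6 × log_2[(1/6)/(2/9)] = 1/6 × -0.4150 = -0.0692
  x=1: 5/18 × log_2[(5/18)/(1/3)] = 5/18 × -0.2630 = -0.0731
  x=2: 2/9 × log_2[(2/9)/(2/9)] = 2/9 × 0.0000 = 0.0000
  x=3: 1/3 × log_2[(1/3)/(2/9)] = 1/3 × 0.5850 = 0.1950

D_KL(P||Q) = 0.0527 bits

Note: KL divergence is always non-negative and equals 0 iff P = Q.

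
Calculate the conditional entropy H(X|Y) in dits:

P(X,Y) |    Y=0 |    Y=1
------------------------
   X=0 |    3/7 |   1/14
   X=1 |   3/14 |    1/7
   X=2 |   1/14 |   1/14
0.4076 dits

Using the chain rule: H(X|Y) = H(X,Y) - H(Y)

First, compute H(X,Y) = 0.6674 dits

Marginal P(Y) = (5/7, 2/7)
H(Y) = 0.2598 dits

H(X|Y) = H(X,Y) - H(Y) = 0.6674 - 0.2598 = 0.4076 dits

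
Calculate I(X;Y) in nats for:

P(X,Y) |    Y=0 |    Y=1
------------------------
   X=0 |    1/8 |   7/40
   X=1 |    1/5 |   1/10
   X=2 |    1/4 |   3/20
0.0225 nats

Mutual information: I(X;Y) = H(X) + H(Y) - H(X,Y)

Marginals:
P(X) = (3/10, 3/10, 2/5), H(X) = 1.0889 nats
P(Y) = (23/40, 17/40), H(Y) = 0.6819 nats

Joint entropy: H(X,Y) = 1.7482 nats

I(X;Y) = 1.0889 + 0.6819 - 1.7482 = 0.0225 nats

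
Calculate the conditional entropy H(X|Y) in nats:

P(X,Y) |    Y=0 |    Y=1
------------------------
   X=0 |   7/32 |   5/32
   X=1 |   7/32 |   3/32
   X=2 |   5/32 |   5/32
1.0815 nats

Using the chain rule: H(X|Y) = H(X,Y) - H(Y)

First, compute H(X,Y) = 1.7570 nats

Marginal P(Y) = (19/32, 13/32)
H(Y) = 0.6755 nats

H(X|Y) = H(X,Y) - H(Y) = 1.7570 - 0.6755 = 1.0815 nats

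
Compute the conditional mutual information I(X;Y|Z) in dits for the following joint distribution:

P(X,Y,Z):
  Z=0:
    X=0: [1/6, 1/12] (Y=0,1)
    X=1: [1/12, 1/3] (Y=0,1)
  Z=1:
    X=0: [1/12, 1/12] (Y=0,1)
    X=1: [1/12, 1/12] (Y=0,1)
0.0319 dits

Conditional mutual information: I(X;Y|Z) = H(X|Z) + H(Y|Z) - H(X,Y|Z)

H(Z) = 0.2764
H(X,Z) = 0.5683 → H(X|Z) = 0.2919
H(Y,Z) = 0.5683 → H(Y|Z) = 0.2919
H(X,Y,Z) = 0.8283 → H(X,Y|Z) = 0.5519

I(X;Y|Z) = 0.2919 + 0.2919 - 0.5519 = 0.0319 dits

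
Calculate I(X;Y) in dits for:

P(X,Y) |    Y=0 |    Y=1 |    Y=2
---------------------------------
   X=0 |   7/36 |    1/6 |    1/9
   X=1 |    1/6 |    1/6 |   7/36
0.0048 dits

Mutual information: I(X;Y) = H(X) + H(Y) - H(X,Y)

Marginals:
P(X) = (17/36, 19/36), H(X) = 0.3004 dits
P(Y) = (13/36, 1/3, 11/36), H(Y) = 0.4761 dits

Joint entropy: H(X,Y) = 0.7717 dits

I(X;Y) = 0.3004 + 0.4761 - 0.7717 = 0.0048 dits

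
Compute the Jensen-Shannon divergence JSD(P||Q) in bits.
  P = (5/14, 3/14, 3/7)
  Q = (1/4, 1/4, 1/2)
0.0098 bits

Jensen-Shannon divergence is:
JSD(P||Q) = 0.5 × D_KL(P||M) + 0.5 × D_KL(Q||M)
where M = 0.5 × (P + Q) is the mixture distribution.

M = 0.5 × (5/14, 3/14, 3/7) + 0.5 × (1/4, 1/4, 1/2) = (0.303571, 0.232143, 13/28)

D_KL(P||M) = 0.0095 bits
D_KL(Q||M) = 0.0102 bits

JSD(P||Q) = 0.5 × 0.0095 + 0.5 × 0.0102 = 0.0098 bits

Unlike KL divergence, JSD is symmetric and bounded: 0 ≤ JSD ≤ log(2).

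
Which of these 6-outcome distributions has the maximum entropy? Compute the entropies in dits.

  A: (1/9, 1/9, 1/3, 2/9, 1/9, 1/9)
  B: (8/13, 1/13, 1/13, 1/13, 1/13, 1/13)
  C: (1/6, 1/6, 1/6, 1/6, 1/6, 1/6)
C

For a discrete distribution over n outcomes, entropy is maximized by the uniform distribution.

Computing entropies:
H(A) = 0.7283 dits
H(B) = 0.5582 dits
H(C) = 0.7782 dits

The uniform distribution (where all probabilities equal 1/6) achieves the maximum entropy of log_10(6) = 0.7782 dits.

Distribution C has the highest entropy.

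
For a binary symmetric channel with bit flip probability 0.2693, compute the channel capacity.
0.1595 bits

For a binary symmetric channel (BSC) with error probability p:
Capacity C = 1 - H(p) bits per symbol

where H(p) = -p log₂(p) - (1-p) log₂(1-p) is the binary entropy function.

H(0.2693) = 0.8405 bits
C = 1 - 0.8405 = 0.1595 bits per symbol

This means we can reliably transmit up to 0.1595 bits of information per channel use.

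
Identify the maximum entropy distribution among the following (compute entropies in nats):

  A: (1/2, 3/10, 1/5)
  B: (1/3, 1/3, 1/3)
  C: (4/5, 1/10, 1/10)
B

For a discrete distribution over n outcomes, entropy is maximized by the uniform distribution.

Computing entropies:
H(A) = 1.0297 nats
H(B) = 1.0986 nats
H(C) = 0.6390 nats

The uniform distribution (where all probabilities equal 1/3) achieves the maximum entropy of log_e(3) = 1.0986 nats.

Distribution B has the highest entropy.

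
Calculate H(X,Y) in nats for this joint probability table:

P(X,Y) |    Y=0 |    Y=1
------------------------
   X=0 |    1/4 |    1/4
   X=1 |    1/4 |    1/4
1.3863 nats

Joint entropy is H(X,Y) = -Σ_{x,y} p(x,y) log p(x,y).

Summing over all non-zero entries:
H(X,Y) = -[1/4·log_e(1/4) + 1/4·log_e(1/4) + 1/4·log_e(1/4) + 1/4·log_e(1/4)]
H(X,Y) = 1.3863 nats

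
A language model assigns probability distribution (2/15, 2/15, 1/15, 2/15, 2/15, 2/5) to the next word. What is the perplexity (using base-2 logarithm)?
5.0615

Perplexity is 2^H (or exp(H) for natural log).

First, H = -Σ p log p = 2.3396 bits
Perplexity = 2^2.3396 = 5.0615

Interpretation: The model's uncertainty is equivalent to choosing uniformly among 5.1 options.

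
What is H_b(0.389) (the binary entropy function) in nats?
0.6683 nats

The binary entropy function is:
H(p) = -p log(p) - (1-p) log(1-p)

H(0.389) = -0.389 × log_e(0.389) - 0.611 × log_e(0.611)
H(0.389) = 0.6683 nats

Note: Binary entropy is maximized at p=0.5 (H=1 bit) and minimized at p=0 or p=1 (H=0).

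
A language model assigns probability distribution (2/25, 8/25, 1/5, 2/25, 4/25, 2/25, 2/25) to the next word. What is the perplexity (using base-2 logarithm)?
5.9772

Perplexity is 2^H (or exp(H) for natural log).

First, H = -Σ p log p = 2.5795 bits
Perplexity = 2^2.5795 = 5.9772

Interpretation: The model's uncertainty is equivalent to choosing uniformly among 6.0 options.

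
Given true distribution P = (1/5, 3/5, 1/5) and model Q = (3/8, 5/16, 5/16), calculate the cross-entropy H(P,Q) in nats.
1.1267 nats

Cross-entropy: H(P,Q) = -Σ p(x) log q(x)

Alternatively: H(P,Q) = H(P) + D_KL(P||Q)
H(P) = 0.9503 nats
D_KL(P||Q) = 0.1764 nats

H(P,Q) = 0.9503 + 0.1764 = 1.1267 nats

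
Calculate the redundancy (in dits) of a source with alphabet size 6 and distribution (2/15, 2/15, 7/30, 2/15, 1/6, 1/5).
0.0112 dits

Redundancy measures how far a source is from maximum entropy:
R = H_max - H(X)

Maximum entropy for 6 symbols: H_max = log_10(6) = 0.7782 dits
Actual entropy: H(X) = 0.7670 dits
Redundancy: R = 0.7782 - 0.7670 = 0.0112 dits

This redundancy represents potential for compression: the source could be compressed by 0.0112 dits per symbol.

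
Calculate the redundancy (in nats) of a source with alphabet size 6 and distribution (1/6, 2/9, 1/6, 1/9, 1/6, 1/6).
0.0189 nats

Redundancy measures how far a source is from maximum entropy:
R = H_max - H(X)

Maximum entropy for 6 symbols: H_max = log_e(6) = 1.7918 nats
Actual entropy: H(X) = 1.7729 nats
Redundancy: R = 1.7918 - 1.7729 = 0.0189 nats

This redundancy represents potential for compression: the source could be compressed by 0.0189 nats per symbol.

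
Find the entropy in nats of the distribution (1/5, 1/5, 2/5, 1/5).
1.3322 nats

Shannon entropy is H(X) = -Σ p(x) log p(x).

For P = (1/5, 1/5, 2/5, 1/5):
H = -1/5 × log_e(1/5) -1/5 × log_e(1/5) -2/5 × log_e(2/5) -1/5 × log_e(1/5)
H = 1.3322 nats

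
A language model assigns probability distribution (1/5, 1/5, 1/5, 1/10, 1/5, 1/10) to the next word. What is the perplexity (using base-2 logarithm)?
5.7435

Perplexity is 2^H (or exp(H) for natural log).

First, H = -Σ p log p = 2.5219 bits
Perplexity = 2^2.5219 = 5.7435

Interpretation: The model's uncertainty is equivalent to choosing uniformly among 5.7 options.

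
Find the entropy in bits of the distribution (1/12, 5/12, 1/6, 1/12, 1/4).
2.0546 bits

Shannon entropy is H(X) = -Σ p(x) log p(x).

For P = (1/12, 5/12, 1/6, 1/12, 1/4):
H = -1/12 × log_2(1/12) -5/12 × log_2(5/12) -1/6 × log_2(1/6) -1/12 × log_2(1/12) -1/4 × log_2(1/4)
H = 2.0546 bits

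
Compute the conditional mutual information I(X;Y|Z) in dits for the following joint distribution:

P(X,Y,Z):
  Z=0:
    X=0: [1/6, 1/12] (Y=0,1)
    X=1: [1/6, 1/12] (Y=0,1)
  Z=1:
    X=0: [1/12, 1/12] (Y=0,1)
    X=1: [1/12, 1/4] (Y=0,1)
0.0066 dits

Conditional mutual information: I(X;Y|Z) = H(X|Z) + H(Y|Z) - H(X,Y|Z)

H(Z) = 0.3010
H(X,Z) = 0.5898 → H(X|Z) = 0.2887
H(Y,Z) = 0.5775 → H(Y|Z) = 0.2764
H(X,Y,Z) = 0.8596 → H(X,Y|Z) = 0.5585

I(X;Y|Z) = 0.2887 + 0.2764 - 0.5585 = 0.0066 dits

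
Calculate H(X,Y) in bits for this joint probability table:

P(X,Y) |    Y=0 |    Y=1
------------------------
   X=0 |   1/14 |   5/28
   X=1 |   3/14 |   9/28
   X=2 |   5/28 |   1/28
2.3338 bits

Joint entropy is H(X,Y) = -Σ_{x,y} p(x,y) log p(x,y).

Summing over all non-zero entries:
H(X,Y) = -[1/14·log_2(1/14) + 5/28·log_2(5/28) + 3/14·log_2(3/14) + 9/28·log_2(9/28) + 5/28·log_2(5/28) + 1/28·log_2(1/28)]
H(X,Y) = 2.3338 bits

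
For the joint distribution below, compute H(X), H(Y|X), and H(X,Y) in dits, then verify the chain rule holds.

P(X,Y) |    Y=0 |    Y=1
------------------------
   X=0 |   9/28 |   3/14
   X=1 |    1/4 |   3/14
H(X,Y) = 0.5957, H(X) = 0.2999, H(Y|X) = 0.2957 (all in dits)

Chain rule: H(X,Y) = H(X) + H(Y|X)

Left side — joint entropy directly:
H(X,Y) = -Σ p(x,y) log p(x,y) = 0.5957 dits

Right side — compute H(Y|X) from the conditional distributions:
P(X) = (15/28, 13/28), so H(X) = 0.2999 dits
H(Y|X) = Σ_x P(X=x) · H(Y|X=x):
  P(Y|X=0) = (3/5, 2/5), H(Y|X=0) = 0.2923, weight P(X=0) = 15/28
  P(Y|X=1) = (7/13, 6/13), H(Y|X=1) = 0.2997, weight P(X=1) = 13/28
H(Y|X) = 0.2957 dits

H(X) + H(Y|X) = 0.2999 + 0.2957 = 0.5957 dits

Both sides equal 0.5957 dits. ✓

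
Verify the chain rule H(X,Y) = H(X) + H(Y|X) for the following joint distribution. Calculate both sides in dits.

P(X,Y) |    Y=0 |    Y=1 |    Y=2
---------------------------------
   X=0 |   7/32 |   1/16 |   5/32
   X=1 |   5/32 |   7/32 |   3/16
H(X,Y) = 0.7523, H(X) = 0.2976, H(Y|X) = 0.4546 (all in dits)

Chain rule: H(X,Y) = H(X) + H(Y|X)

Left side — joint entropy directly:
H(X,Y) = -Σ p(x,y) log p(x,y) = 0.7523 dits

Right side — compute H(Y|X) from the conditional distributions:
P(X) = (7/16, 9/16), so H(X) = 0.2976 dits
H(Y|X) = Σ_x P(X=x) · H(Y|X=x):
  P(Y|X=0) = (1/2, 1/7, 5/14), H(Y|X=0) = 0.4309, weight P(X=0) = 7/16
  P(Y|X=1) = (5/18, 7/18, 1/3), H(Y|X=1) = 0.4731, weight P(X=1) = 9/16
H(Y|X) = 0.4546 dits

H(X) + H(Y|X) = 0.2976 + 0.4546 = 0.7523 dits

Both sides equal 0.7523 dits. ✓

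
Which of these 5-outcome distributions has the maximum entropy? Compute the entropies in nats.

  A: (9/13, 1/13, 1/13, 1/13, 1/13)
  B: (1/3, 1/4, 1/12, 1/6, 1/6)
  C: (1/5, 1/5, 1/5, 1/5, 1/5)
C

For a discrete distribution over n outcomes, entropy is maximized by the uniform distribution.

Computing entropies:
H(A) = 1.0438 nats
H(B) = 1.5171 nats
H(C) = 1.6094 nats

The uniform distribution (where all probabilities equal 1/5) achieves the maximum entropy of log_e(5) = 1.6094 nats.

Distribution C has the highest entropy.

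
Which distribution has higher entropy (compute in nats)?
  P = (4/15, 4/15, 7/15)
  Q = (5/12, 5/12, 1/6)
P

Computing entropies in nats:
H(P) = 1.0606
H(Q) = 1.0282

Distribution P has higher entropy.

Intuition: The distribution closer to uniform (more spread out) has higher entropy.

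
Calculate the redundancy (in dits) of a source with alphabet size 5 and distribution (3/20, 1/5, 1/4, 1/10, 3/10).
0.0282 dits

Redundancy measures how far a source is from maximum entropy:
R = H_max - H(X)

Maximum entropy for 5 symbols: H_max = log_10(5) = 0.6990 dits
Actual entropy: H(X) = 0.6708 dits
Redundancy: R = 0.6990 - 0.6708 = 0.0282 dits

This redundancy represents potential for compression: the source could be compressed by 0.0282 dits per symbol.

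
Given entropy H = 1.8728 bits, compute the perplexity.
3.6624

Perplexity is 2^H (or exp(H) for natural log).

H = 1.8728 bits
Perplexity = 2^1.8728 = 3.6624

Interpretation: The model's uncertainty is equivalent to choosing uniformly among 3.7 options.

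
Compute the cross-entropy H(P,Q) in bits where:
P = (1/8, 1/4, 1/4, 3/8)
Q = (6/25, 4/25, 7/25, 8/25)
1.9939 bits

Cross-entropy: H(P,Q) = -Σ p(x) log q(x)

Alternatively: H(P,Q) = H(P) + D_KL(P||Q)
H(P) = 1.9056 bits
D_KL(P||Q) = 0.0883 bits

H(P,Q) = 1.9056 + 0.0883 = 1.9939 bits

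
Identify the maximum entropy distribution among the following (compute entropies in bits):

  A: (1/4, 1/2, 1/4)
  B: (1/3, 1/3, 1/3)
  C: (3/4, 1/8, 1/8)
B

For a discrete distribution over n outcomes, entropy is maximized by the uniform distribution.

Computing entropies:
H(A) = 1.5000 bits
H(B) = 1.5850 bits
H(C) = 1.0613 bits

The uniform distribution (where all probabilities equal 1/3) achieves the maximum entropy of log_2(3) = 1.5850 bits.

Distribution B has the highest entropy.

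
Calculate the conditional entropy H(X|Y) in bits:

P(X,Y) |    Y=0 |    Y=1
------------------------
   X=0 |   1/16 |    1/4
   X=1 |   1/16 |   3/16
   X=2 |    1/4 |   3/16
1.4512 bits

Using the chain rule: H(X|Y) = H(X,Y) - H(Y)

First, compute H(X,Y) = 2.4056 bits

Marginal P(Y) = (3/8, 5/8)
H(Y) = 0.9544 bits

H(X|Y) = H(X,Y) - H(Y) = 2.4056 - 0.9544 = 1.4512 bits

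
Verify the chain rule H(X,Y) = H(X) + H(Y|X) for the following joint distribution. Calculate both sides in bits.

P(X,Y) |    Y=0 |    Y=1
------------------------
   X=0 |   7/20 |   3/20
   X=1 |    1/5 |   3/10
H(X,Y) = 1.9261, H(X) = 1.0000, H(Y|X) = 0.9261 (all in bits)

Chain rule: H(X,Y) = H(X) + H(Y|X)

Left side — joint entropy directly:
H(X,Y) = -Σ p(x,y) log p(x,y) = 1.9261 bits

Right side — compute H(Y|X) from the conditional distributions:
P(X) = (1/2, 1/2), so H(X) = 1.0000 bits
H(Y|X) = Σ_x P(X=x) · H(Y|X=x):
  P(Y|X=0) = (7/10, 3/10), H(Y|X=0) = 0.8813, weight P(X=0) = 1/2
  P(Y|X=1) = (2/5, 3/5), H(Y|X=1) = 0.9710, weight P(X=1) = 1/2
H(Y|X) = 0.9261 bits

H(X) + H(Y|X) = 1.0000 + 0.9261 = 1.9261 bits

Both sides equal 1.9261 bits. ✓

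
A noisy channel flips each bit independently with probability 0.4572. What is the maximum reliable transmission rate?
0.0053 bits

For a binary symmetric channel (BSC) with error probability p:
Capacity C = 1 - H(p) bits per symbol

where H(p) = -p log₂(p) - (1-p) log₂(1-p) is the binary entropy function.

H(0.4572) = 0.9947 bits
C = 1 - 0.9947 = 0.0053 bits per symbol

This means we can reliably transmit up to 0.0053 bits of information per channel use.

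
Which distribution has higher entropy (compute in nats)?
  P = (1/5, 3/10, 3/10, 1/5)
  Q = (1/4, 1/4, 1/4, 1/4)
Q

Computing entropies in nats:
H(P) = 1.3662
H(Q) = 1.3863

Distribution Q has higher entropy.

Intuition: The distribution closer to uniform (more spread out) has higher entropy.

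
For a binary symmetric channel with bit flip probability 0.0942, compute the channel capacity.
0.5497 bits

For a binary symmetric channel (BSC) with error probability p:
Capacity C = 1 - H(p) bits per symbol

where H(p) = -p log₂(p) - (1-p) log₂(1-p) is the binary entropy function.

H(0.0942) = 0.4503 bits
C = 1 - 0.4503 = 0.5497 bits per symbol

This means we can reliably transmit up to 0.5497 bits of information per channel use.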